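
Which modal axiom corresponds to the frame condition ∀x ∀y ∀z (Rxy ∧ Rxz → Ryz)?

This is the Euclidean property; the standard corresponding axiom is 5: ◇r → □◇r.

◇r → □◇r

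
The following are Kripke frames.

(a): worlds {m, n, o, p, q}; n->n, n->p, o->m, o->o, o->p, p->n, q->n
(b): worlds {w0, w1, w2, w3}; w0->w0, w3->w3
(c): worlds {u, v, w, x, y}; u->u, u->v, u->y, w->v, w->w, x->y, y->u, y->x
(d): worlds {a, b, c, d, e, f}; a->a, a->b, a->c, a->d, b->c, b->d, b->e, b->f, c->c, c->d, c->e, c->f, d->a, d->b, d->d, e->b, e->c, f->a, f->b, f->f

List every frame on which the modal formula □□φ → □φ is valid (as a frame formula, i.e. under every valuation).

This is the axiom for density; its first-order frame correspondent is ∀x ∀y (Rxy → ∃z (Rxz ∧ Rzy)).
(a): condition met.
(b): condition met.
(c): fails — Ryx but no z with Ryz and Rzx.
(d): fails — Reb but no z with Rez and Rzb.

(a), (b)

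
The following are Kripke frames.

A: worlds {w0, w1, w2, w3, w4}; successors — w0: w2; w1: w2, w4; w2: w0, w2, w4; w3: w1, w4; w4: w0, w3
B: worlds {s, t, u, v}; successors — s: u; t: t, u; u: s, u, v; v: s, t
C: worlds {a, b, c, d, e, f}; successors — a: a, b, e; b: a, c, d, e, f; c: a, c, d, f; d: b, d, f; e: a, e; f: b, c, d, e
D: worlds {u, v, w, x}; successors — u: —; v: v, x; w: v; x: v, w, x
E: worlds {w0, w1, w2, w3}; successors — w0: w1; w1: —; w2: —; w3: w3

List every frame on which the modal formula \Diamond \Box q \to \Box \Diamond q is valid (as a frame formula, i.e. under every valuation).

Frame correspondent (Sahlqvist): \forall x \forall y \forall z (Rxy \wedge Rxz \to \exists w (Ryw \wedge Rzw)) — i.e. convergence.
A: fails — Rw2w4 and Rw2w0 but w4 and w0 have no common successor.
B: fails — Ruv and Rus but v and s have no common successor.
C: fails — Rbd and Rbe but d and e have no common successor.
D: satisfies the condition.
E: fails — Rw0w1 and Rw0w1 but w1 and w1 have no common successor.

D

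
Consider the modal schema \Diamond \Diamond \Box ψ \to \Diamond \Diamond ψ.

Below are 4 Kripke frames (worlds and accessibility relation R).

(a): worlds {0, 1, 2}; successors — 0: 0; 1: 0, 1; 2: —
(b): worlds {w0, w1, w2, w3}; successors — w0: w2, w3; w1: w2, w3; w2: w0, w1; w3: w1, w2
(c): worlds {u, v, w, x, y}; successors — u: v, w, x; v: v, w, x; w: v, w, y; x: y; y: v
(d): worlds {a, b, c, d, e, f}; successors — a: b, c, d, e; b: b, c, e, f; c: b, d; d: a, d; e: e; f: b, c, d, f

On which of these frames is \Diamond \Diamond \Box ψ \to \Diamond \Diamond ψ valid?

(a), (d)

Frame correspondent (Sahlqvist): \forall x \forall y (x R^2 y \to \exists w (yRw \wedge x R^2 w)) — i.e. a generalized confluence (Geach) condition.
(a): condition met.
(b): fails — w2R²w2 but no w with w2Rw and w2R²w.
(c): fails — yR²x but no t with xRt and yR²t.
(d): condition met.
Valid on: (a), (d).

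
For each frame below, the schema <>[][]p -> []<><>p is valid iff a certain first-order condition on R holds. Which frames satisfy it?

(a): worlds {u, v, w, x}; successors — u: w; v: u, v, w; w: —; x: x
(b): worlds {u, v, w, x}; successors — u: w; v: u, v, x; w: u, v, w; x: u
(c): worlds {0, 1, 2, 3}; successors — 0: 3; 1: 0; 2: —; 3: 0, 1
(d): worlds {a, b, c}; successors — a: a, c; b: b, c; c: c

This is the axiom for a generalized confluence (Geach) condition; its first-order frame correspondent is forall x forall y forall z ((xRy & xRz) -> exists w (y R^2 w & z R^2 w)).
(a): fails — uRw, uRw but no t with wR²t and wR²t.
(b): holds.
(c): fails — 3R0, 3R1 but no w with 0R²w and 1R²w.
(d): holds.
Valid on: (b), (d).

(b), (d)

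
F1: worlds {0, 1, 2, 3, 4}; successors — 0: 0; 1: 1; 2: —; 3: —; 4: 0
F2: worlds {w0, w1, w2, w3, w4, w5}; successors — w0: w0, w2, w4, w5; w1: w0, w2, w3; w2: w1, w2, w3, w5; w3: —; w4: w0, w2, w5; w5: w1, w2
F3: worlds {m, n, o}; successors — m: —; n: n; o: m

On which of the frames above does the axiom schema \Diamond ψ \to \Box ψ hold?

The schema corresponds to partial functionality: \forall x \forall y \forall z (Rxy \wedge Rxz \to y = z).
F1: holds.
F2: fails — w0 sees both w0 and w2.
F3: holds.
Valid on: F1, F3.

F1, F3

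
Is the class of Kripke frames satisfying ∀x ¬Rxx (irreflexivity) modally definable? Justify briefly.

No — not modally definable

Any modally definable frame class is closed under surjective bounded morphisms.
The 3-cycle (worlds s,t,u with s→t→u→s) is irreflexive, and the map sending every world to a single reflexive point • is a surjective bounded morphism (forth: every edge maps to (•,•); back: every world has a successor). So any modal formula valid on the 3-cycle is also valid on the reflexive point, which is not irreflexive.
So the class is not modally definable.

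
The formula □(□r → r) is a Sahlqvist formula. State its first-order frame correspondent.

Shift-reflexivity

Suppose □(□r→r) is valid. Take Rxy and set V(r)={w : Ryw}. Then at y, □r holds; since □(□r→r) at x, □r→r at y, so r at y, i.e. Ryy.
The converse is a direct semantic check.
So the correspondent is shift-reflexivity.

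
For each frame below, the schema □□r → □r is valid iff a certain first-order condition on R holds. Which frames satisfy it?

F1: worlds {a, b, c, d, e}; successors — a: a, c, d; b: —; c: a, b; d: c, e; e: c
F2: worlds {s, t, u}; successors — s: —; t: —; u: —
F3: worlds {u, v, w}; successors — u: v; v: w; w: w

The schema corresponds to density: ∀x ∀y (Rxy → ∃z (Rxz ∧ Rzy)).
F1: fails — Rde but no z with Rdz and Rze.
F2: condition met.
F3: fails — Ruv but no z with Ruz and Rzv.

F2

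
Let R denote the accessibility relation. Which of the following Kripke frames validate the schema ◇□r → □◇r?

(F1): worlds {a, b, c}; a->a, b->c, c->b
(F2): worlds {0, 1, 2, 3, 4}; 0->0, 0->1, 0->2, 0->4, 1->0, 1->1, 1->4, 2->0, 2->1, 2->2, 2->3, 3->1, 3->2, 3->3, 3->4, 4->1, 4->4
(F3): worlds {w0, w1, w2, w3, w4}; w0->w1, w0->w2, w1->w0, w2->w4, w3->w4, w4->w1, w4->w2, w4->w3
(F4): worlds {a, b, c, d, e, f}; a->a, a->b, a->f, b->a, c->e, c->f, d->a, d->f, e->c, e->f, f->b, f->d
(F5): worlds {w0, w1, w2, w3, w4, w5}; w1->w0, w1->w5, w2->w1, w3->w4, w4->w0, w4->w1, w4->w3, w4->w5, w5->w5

Frame correspondent (Sahlqvist): ∀x ∀y ∀z (Rxy ∧ Rxz → ∃w (Ryw ∧ Rzw)) — i.e. convergence.
(F1): satisfies the condition.
(F2): satisfies the condition.
(F3): fails — Rw0w1 and Rw0w2 but w1 and w2 have no common successor.
(F4): fails — Rab and Raf but b and f have no common successor.
(F5): fails — Rw1w5 and Rw1w0 but w5 and w0 have no common successor.

(F1), (F2)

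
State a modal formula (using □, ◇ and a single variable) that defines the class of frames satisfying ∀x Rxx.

□r → r

The condition is reflexivity. The T schema □r → r defines it.
Suppose □r→r is valid. At any x set V(r)={w : Rxw}. Then □r holds at x, so r holds at x, i.e. Rxx.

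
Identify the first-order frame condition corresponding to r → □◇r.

Suppose r→□◇r is valid. Take Rxy and set V(r)={x}. Then r at x, so □◇r at x, so ◇r at y, so some z with Ryz has r; z=x, i.e. Ryx.

symmetry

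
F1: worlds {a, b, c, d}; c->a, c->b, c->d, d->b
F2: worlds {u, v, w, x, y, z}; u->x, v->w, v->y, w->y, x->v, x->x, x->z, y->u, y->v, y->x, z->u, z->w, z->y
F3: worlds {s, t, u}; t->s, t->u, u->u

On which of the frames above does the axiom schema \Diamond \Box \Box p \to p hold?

This is the axiom for a generalized confluence (Geach) condition; its first-order frame correspondent is \forall x \forall y (xRy \to \exists w (y R^2 w \wedge x = w)).
F1: fails — cRa but no w with aR²w and c=w.
F2: fails — yRu but no t with uR²t and y=t.
F3: fails — tRs but no w with sR²w and t=w.

none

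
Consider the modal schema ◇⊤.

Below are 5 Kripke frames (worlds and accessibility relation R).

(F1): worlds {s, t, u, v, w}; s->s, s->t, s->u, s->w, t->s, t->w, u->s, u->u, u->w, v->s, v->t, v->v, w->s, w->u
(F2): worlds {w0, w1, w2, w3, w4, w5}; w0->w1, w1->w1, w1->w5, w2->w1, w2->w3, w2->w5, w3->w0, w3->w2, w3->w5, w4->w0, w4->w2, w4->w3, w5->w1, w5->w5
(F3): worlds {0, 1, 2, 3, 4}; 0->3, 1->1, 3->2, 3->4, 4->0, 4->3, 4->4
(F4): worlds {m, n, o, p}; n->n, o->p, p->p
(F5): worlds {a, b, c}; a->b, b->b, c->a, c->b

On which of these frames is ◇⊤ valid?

(F1), (F2), (F5)

This is the axiom for seriality; its first-order frame correspondent is ∀x ∃y Rxy.
(F1): holds.
(F2): holds.
(F3): fails — world 2 has no successor.
(F4): fails — world m has no successor.
(F5): holds.
Valid on: (F1), (F2), (F5).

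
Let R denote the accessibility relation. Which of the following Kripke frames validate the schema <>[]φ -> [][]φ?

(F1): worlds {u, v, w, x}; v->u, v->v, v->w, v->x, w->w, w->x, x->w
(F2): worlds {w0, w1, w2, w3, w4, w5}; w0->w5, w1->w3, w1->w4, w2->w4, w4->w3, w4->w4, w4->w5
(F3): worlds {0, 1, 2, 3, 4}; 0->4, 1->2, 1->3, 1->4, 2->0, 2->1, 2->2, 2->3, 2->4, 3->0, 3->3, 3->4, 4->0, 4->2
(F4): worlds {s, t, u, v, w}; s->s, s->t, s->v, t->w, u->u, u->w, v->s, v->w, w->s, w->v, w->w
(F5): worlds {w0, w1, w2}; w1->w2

(F5)

This is the axiom for a generalized confluence (Geach) condition; its first-order frame correspondent is forall x forall y forall z ((xRy & x R^2 z) -> exists w (yRw & z = w)).
(F1): fails — vRu, vR²u but no t with uRt and u=t.
(F2): fails — w1Rw3, w1R²w3 but no w with w3Rw and w3=w.
(F3): fails — 1R3, 1R²1 but no w with 3Rw and 1=w.
(F4): fails — sRs, sR²w but no w* with sRw* and w=w*.
(F5): satisfies the condition.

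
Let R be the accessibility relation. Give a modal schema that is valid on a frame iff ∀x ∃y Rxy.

□s → ◇s

A defining formula is □s → ◇s (the D axiom).
Suppose □s→◇s is valid. At any x set V(s)=W. Then □s at x, so ◇s at x, so x has a successor.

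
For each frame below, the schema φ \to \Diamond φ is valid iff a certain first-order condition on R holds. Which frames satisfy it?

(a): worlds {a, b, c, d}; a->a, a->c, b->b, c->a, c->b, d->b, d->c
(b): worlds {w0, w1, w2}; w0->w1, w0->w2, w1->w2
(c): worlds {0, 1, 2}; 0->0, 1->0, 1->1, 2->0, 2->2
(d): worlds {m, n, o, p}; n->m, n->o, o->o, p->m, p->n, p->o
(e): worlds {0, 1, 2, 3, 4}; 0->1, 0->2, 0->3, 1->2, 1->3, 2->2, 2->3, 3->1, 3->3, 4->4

(c)

Frame correspondent (Sahlqvist): \forall x Rxx — i.e. reflexivity.
(a): fails — world c does not see itself.
(b): fails — world w0 does not see itself.
(c): ✓.
(d): fails — world m does not see itself.
(e): fails — world 0 does not see itself.
Valid on: (c).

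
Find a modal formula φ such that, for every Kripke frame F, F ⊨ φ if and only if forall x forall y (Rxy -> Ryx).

ψ → □◇ψ

The condition is symmetry. The B schema ψ → □◇ψ defines it.
Suppose ψ→□◇ψ is valid. Take Rxy and set V(ψ)={x}. Then ψ at x, so □◇ψ at x, so ◇ψ at y, so some z with Ryz has ψ; z=x, i.e. Ryx.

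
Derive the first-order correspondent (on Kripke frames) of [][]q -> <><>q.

forall x exists w (x R^2 w & x R^2 w)

This is a Sahlqvist (Geach-type) schema ◇^0□^2q → □^0◇^2q.
Minimal-valuation argument: fix x; take any y with xR^0y and any z with xR^0z. Set V(q) to the set of worlds R-reachable from y in exactly 2 steps. Then □^2q holds at y, so the antecedent holds at x; validity forces ◇^2q at z, giving a w with zR^2w and yR^2w.
First-order correspondent: forall x exists w (x R^2 w & x R^2 w).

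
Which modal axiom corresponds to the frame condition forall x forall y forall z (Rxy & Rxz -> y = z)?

This is partial functionality; the standard corresponding axiom is CD: ◇q → □q.
Suppose ◇q→□q is valid. Take Rxy, Rxz and set V(q)={y}. Then ◇q at x, so □q at x, so q at z, i.e. z=y.

◇q → □q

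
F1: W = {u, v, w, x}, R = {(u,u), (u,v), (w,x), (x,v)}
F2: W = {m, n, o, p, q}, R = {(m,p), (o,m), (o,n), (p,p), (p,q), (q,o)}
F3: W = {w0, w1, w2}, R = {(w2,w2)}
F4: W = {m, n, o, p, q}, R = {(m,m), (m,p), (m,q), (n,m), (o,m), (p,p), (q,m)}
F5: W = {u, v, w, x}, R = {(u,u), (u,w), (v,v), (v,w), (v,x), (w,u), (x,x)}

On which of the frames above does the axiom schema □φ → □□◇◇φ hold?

Frame correspondent (Sahlqvist): ∀x ∀z (xR²z → ∃w (xRw ∧ zR²w)) — i.e. a generalized confluence (Geach) condition.
F1: fails — uR²v but no t with uRt and vR²t.
F2: fails — mR²q but no w with mRw and qR²w.
F3: satisfies the condition.
F4: fails — nR²p but no w with nRw and pR²w.
F5: satisfies the condition.
Valid on: F3, F5.

F3, F5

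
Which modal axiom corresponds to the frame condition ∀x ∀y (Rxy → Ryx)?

q → □◇q

This is symmetry; the standard corresponding axiom is B: q → □◇q.
Suppose q→□◇q is valid. Take Rxy and set V(q)={x}. Then q at x, so □◇q at x, so ◇q at y, so some z with Ryz has q; z=x, i.e. Ryx.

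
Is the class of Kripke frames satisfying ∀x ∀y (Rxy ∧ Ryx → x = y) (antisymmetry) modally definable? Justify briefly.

No — not modally definable

Any modally definable frame class is closed under surjective bounded morphisms.
The 6-cycle (worlds a,b,c,d,e,f with a→b→c→d→e→f→a) is antisymmetric. Sending even-indexed worlds to a and odd-indexed worlds to b is a surjective bounded morphism onto the two-world frame with a↔b, which is not antisymmetric.
Hence antisymmetry is not modally definable.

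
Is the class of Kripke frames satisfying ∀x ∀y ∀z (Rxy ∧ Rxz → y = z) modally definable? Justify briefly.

Definable; ◇r → □r defines it

Yes: it is partial functionality, defined by the CD schema ◇r → □r.
Suppose ◇r→□r is valid. Take Rxy, Rxz and set V(r)={y}. Then ◇r at x, so □r at x, so r at z, i.e. z=y.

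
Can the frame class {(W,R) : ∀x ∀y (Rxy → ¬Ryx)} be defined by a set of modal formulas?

No — not modally definable

Modal frame validity is preserved under surjective bounded morphisms.
The 5-cycle (worlds a,b,c,d,e with a→b→c→d→e→a) is asymmetric. Mapping every world to a single reflexive point • is a surjective bounded morphism, and the reflexive point is not asymmetric (R•• but asymmetry requires ¬R••).
So no modal formula (or set of formulas) defines exactly the asymmetric frames.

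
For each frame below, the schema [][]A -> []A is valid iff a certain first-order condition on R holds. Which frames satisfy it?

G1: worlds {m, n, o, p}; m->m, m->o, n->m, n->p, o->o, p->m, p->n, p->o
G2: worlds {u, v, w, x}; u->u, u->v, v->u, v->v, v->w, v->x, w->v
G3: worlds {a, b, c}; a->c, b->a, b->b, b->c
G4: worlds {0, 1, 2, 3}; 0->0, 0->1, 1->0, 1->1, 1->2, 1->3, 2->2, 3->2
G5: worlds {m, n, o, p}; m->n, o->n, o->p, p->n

This is the axiom for density; its first-order frame correspondent is forall x forall y (Rxy -> exists z (Rxz & Rzy)).
G1: fails — Rpn but no z with Rpz and Rzn.
G2: holds.
G3: fails — Rac but no z with Raz and Rzc.
G4: holds.
G5: fails — Rop but no z with Roz and Rzp.

G2, G4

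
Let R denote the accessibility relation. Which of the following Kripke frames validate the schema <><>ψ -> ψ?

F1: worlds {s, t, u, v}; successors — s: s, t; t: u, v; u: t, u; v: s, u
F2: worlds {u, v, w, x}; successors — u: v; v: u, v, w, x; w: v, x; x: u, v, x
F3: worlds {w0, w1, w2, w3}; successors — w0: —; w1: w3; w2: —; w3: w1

The schema corresponds to a generalized confluence (Geach) condition: forall x forall y (x R^2 y -> exists w (y = w & x = w)).
F1: fails — sR²t but t ≠ s.
F2: fails — uR²v but v ≠ u.
F3: satisfies the condition.

F3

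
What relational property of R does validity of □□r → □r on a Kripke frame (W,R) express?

density

This schema is the C4 axiom.
Its frame correspondent is density — ∀x ∀y (Rxy → ∃z (Rxz ∧ Rzy)).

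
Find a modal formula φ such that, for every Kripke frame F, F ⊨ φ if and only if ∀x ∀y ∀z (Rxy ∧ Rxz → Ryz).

◇s → □◇s

This is the Euclidean property; the standard corresponding axiom is 5: ◇s → □◇s.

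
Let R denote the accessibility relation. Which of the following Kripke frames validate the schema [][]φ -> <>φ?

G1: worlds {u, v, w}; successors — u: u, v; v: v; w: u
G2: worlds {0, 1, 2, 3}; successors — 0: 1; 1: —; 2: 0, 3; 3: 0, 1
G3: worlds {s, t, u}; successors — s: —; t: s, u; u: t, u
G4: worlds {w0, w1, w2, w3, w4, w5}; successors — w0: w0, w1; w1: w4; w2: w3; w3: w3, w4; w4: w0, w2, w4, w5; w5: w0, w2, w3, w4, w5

G1, G4

The schema corresponds to a generalized confluence (Geach) condition: forall x exists w (x R^2 w & xRw).
G1: holds.
G2: fails — at 0 but no w with 0R²w and 0Rw.
G3: fails — at s but no w with sR²w and sRw.
G4: holds.
Valid on: G1, G4.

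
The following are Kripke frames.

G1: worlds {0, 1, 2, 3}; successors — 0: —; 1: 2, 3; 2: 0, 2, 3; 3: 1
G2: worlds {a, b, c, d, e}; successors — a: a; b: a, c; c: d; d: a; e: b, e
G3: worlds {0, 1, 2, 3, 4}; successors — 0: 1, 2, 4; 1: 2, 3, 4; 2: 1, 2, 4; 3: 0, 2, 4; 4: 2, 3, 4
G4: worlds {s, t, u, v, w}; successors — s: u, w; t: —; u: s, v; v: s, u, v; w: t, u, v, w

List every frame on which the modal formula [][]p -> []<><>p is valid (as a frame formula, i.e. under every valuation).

G2, G3

The schema corresponds to a generalized confluence (Geach) condition: forall x forall z (xRz -> exists w (x R^2 w & z R^2 w)).
G1: fails — 2R0 but no w with 2R²w and 0R²w.
G2: holds.
G3: holds.
G4: fails — wRt but no w* with wR²w* and tR²w*.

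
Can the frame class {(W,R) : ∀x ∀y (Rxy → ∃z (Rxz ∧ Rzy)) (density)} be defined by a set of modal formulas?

Yes: it is density, defined by the C4 schema □□p → □p.
Suppose □□p→□p is valid. Take Rxy and set V(p)={w : xR²w}. Then □□p at x, so □p at x, so p at y, i.e. ∃z(Rxz∧Rzy).

Yes, by □□p → □p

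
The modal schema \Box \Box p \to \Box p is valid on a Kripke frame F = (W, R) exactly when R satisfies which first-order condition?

density: \forall x \forall y (Rxy \to \exists z (Rxz \wedge Rzy))

Suppose □□p→□p is valid. Take Rxy and set V(p)={w : xR²w}. Then □□p at x, so □p at x, so p at y, i.e. ∃z(Rxz∧Rzy).
Conversely, on a frame with density the schema holds at every world under every valuation.
So the correspondent is density.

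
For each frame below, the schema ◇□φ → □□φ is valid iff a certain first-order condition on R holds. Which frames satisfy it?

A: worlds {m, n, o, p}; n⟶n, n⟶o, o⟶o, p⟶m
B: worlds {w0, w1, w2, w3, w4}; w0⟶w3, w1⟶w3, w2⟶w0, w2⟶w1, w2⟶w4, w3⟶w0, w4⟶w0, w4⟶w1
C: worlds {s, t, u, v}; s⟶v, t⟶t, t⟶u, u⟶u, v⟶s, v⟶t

none

Frame correspondent (Sahlqvist): ∀x ∀y ∀z ((xRy ∧ xR²z) → ∃w (yRw ∧ z = w)) — i.e. a generalized confluence (Geach) condition.
A: fails — nRo, nR²n but no w with oRw and n=w.
B: fails — w2Rw0, w2R²w0 but no w with w0Rw and w0=w.
C: fails — tRu, tR²t but no w with uRw and t=w.
Valid on no frame.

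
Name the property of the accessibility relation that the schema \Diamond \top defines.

Seriality

◇⊤ holds at w iff w has a successor, so frame-validity of ◇⊤ is exactly seriality. Equivalently via □r → ◇r:
Suppose □r→◇r is valid. At any x set V(r)=W. Then □r at x, so ◇r at x, so x has a successor.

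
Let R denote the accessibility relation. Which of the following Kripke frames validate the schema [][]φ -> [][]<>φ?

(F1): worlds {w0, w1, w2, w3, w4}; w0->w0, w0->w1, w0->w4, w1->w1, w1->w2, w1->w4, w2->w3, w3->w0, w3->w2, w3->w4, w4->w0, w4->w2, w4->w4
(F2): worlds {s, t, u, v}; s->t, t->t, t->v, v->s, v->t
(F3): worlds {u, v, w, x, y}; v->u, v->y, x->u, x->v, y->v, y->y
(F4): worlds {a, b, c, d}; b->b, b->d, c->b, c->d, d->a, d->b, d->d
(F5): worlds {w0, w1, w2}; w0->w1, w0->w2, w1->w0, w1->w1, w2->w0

This is the axiom for a generalized confluence (Geach) condition; its first-order frame correspondent is forall x forall z (x R^2 z -> exists w (x R^2 w & zRw)).
(F1): fails — w0R²w2 but no w with w0R²w and w2Rw.
(F2): condition met.
(F3): fails — xR²u but no t with xR²t and uRt.
(F4): fails — bR²a but no w with bR²w and aRw.
(F5): fails — w2R²w2 but no w with w2R²w and w2Rw.
Valid on: (F2).

(F2)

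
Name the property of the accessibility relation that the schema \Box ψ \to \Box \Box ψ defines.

Suppose □ψ→□□ψ is valid. Take Rxy, Ryz and set V(ψ)={w : Rxw}. Then □ψ at x, so □□ψ at x, so □ψ at y, so ψ at z, i.e. Rxz.

transitivity: \forall x \forall y \forall z (Rxy \wedge Ryz \to Rxz)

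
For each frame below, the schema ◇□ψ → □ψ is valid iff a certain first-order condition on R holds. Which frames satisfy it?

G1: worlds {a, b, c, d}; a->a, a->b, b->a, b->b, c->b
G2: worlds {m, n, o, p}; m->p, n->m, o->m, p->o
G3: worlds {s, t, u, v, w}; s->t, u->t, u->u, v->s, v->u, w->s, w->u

The schema corresponds to a generalized confluence (Geach) condition: ∀x ∀y ∀z ((xRy ∧ xRz) → ∃w (yRw ∧ z = w)).
G1: satisfies the condition.
G2: fails — mRp, mRp but no w with pRw and p=w.
G3: fails — sRt, sRt but no w* with tRw* and t=w*.

G1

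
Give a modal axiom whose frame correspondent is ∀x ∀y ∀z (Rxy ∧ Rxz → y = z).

This is partial functionality; the standard corresponding axiom is CD: ◇p → □p.
Suppose ◇p→□p is valid. Take Rxy, Rxz and set V(p)={y}. Then ◇p at x, so □p at x, so p at z, i.e. z=y.

◇p → □p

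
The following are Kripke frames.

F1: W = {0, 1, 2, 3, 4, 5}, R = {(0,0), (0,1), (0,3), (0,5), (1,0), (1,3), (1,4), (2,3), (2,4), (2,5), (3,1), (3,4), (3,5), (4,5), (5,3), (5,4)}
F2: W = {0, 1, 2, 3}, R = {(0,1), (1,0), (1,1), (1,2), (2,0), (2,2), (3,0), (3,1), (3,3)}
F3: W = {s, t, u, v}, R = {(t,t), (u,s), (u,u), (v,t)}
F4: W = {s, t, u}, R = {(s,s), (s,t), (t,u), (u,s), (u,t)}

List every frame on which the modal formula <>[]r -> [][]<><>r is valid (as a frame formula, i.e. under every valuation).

F2

Frame correspondent (Sahlqvist): forall x forall y forall z ((xRy & x R^2 z) -> exists w (yRw & z R^2 w)) — i.e. a generalized confluence (Geach) condition.
F1: fails — 1R4, 1R²4 but no w with 4Rw and 4R²w.
F2: condition met.
F3: fails — uRs, uR²s but no w with sRw and sR²w.
F4: fails — sRt, sR²t but no w with tRw and tR²w.
Valid on: F2.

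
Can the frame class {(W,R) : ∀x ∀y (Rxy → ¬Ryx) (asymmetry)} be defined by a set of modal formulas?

No

Modal frame validity is preserved under surjective bounded morphisms.
The 4-cycle (worlds a,b,c,d with a→b→c→d→a) is asymmetric. Mapping every world to a single reflexive point • is a surjective bounded morphism, and the reflexive point is not asymmetric (R•• but asymmetry requires ¬R••).
So the class is not modally definable.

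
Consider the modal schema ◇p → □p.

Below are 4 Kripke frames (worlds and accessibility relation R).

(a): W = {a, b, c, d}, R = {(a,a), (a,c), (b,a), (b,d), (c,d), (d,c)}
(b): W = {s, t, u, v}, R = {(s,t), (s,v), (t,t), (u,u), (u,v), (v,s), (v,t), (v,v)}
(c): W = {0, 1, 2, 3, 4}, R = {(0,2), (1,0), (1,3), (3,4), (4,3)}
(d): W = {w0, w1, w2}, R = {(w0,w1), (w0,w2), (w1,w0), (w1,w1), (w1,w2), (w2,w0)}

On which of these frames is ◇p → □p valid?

The schema corresponds to partial functionality: ∀x ∀y ∀z (Rxy ∧ Rxz → y = z).
(a): fails — a sees both a and c.
(b): fails — s sees both t and v.
(c): fails — 1 sees both 0 and 3.
(d): fails — w0 sees both w1 and w2.
Valid on no frame.

none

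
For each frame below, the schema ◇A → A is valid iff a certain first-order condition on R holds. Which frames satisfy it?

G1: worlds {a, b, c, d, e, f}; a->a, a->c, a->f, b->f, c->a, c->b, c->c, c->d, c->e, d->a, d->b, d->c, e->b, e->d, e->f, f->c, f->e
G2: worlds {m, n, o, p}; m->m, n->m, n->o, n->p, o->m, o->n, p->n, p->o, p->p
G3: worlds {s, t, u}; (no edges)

G3

The schema corresponds to a generalized confluence (Geach) condition: ∀x ∀y (xRy → ∃w (y = w ∧ x = w)).
G1: fails — aRc but c ≠ a.
G2: fails — nRm but m ≠ n.
G3: holds.
Valid on: G3.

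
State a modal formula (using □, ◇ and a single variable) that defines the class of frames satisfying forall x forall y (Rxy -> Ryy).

□(□r → r)

This is shift-reflexivity; the standard corresponding axiom is T□: □(□r → r).
Suppose □(□r→r) is valid. Take Rxy and set V(r)={w : Ryw}. Then at y, □r holds; since □(□r→r) at x, □r→r at y, so r at y, i.e. Ryy.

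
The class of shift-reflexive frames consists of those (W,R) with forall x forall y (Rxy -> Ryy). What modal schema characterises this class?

This is shift-reflexivity; the standard corresponding axiom is T□: □(□s → s).
Suppose □(□s→s) is valid. Take Rxy and set V(s)={w : Ryw}. Then at y, □s holds; since □(□s→s) at x, □s→s at y, so s at y, i.e. Ryy.

□(□s → s)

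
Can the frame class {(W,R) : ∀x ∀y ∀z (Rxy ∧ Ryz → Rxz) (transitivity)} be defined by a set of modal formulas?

Yes, by □r → □□r

The condition is transitivity. A defining modal formula is □r → □□r.
Suppose □r→□□r is valid. Take Rxy, Ryz and set V(r)={w : Rxw}. Then □r at x, so □□r at x, so □r at y, so r at z, i.e. Rxz.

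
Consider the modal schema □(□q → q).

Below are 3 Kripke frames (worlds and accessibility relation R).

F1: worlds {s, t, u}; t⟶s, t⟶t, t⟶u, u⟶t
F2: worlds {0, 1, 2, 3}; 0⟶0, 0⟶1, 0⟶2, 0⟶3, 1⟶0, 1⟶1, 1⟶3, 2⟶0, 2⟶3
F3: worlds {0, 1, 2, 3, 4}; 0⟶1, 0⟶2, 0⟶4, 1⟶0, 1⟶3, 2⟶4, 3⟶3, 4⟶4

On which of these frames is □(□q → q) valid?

The schema corresponds to shift-reflexivity: ∀x ∀y (Rxy → Ryy).
F1: fails — Rtu but not Ruu.
F2: fails — R02 but not R22.
F3: fails — R10 but not R00.
Valid on no frame.

none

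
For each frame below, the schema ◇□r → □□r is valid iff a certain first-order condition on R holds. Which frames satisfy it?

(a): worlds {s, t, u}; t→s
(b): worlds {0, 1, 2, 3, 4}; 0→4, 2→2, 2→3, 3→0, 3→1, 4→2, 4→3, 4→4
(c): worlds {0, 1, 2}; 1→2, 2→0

The schema corresponds to a generalized confluence (Geach) condition: ∀x ∀y ∀z ((xRy ∧ xR²z) → ∃w (yRw ∧ z = w)).
(a): ✓.
(b): fails — 2R2, 2R²0 but no w with 2Rw and 0=w.
(c): ✓.

(a), (c)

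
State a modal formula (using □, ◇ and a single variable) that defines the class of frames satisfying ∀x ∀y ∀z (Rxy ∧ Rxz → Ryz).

The condition is the Euclidean property. The 5 schema ◇ψ → □◇ψ defines it.
Suppose ◇ψ→□◇ψ is valid. Take Rxy, Rxz and set V(ψ)={y}. Then ◇ψ at x, so □◇ψ at x, so ◇ψ at z, so some w with Rzw has ψ; w=y, i.e. Rzy. By symmetry of the argument, Ryz.

◇ψ → □◇ψ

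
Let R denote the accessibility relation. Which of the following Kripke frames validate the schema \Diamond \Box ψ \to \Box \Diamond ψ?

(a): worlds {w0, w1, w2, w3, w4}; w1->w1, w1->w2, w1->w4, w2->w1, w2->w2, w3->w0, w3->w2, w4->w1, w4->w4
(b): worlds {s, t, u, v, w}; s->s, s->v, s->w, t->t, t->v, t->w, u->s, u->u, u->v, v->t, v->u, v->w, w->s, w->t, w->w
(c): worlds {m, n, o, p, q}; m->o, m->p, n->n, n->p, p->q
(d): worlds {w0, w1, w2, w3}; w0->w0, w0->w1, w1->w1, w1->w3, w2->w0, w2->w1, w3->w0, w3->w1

(b), (d)

Frame correspondent (Sahlqvist): \forall x \forall y \forall z (Rxy \wedge Rxz \to \exists w (Ryw \wedge Rzw)) — i.e. convergence.
(a): fails — Rw3w2 and Rw3w0 but w2 and w0 have no common successor.
(b): condition met.
(c): fails — Rmo and Rmo but o and o have no common successor.
(d): condition met.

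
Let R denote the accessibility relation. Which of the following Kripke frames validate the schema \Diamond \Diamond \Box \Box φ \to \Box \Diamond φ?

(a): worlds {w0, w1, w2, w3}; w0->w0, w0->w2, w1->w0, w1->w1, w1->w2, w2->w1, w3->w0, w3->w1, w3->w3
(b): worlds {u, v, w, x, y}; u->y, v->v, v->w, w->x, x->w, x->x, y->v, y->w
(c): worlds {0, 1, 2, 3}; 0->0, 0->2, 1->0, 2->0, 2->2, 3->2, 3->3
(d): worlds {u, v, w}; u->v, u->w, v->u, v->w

(a), (b), (c)

The schema corresponds to a generalized confluence (Geach) condition: \forall x \forall y \forall z ((x R^2 y \wedge xRz) \to \exists w (y R^2 w \wedge zRw)).
(a): satisfies the condition.
(b): satisfies the condition.
(c): satisfies the condition.
(d): fails — uR²u, uRw but no t with uR²t and wRt.
Valid on: (a), (b), (c).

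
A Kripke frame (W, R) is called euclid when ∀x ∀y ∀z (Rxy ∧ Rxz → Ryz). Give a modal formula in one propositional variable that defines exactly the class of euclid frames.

This is the Euclidean property; the standard corresponding axiom is 5: ◇q → □◇q.
Suppose ◇q→□◇q is valid. Take Rxy, Rxz and set V(q)={y}. Then ◇q at x, so □◇q at x, so ◇q at z, so some w with Rzw has q; w=y, i.e. Rzy. By symmetry of the argument, Ryz.

◇q → □◇q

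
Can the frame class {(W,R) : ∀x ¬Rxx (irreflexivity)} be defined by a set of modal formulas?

No — not modally definable

If a class were modally definable it would be closed under surjective bounded morphisms (Goldblatt–Thomason).
The 2-cycle (worlds w0,w1 with w0→w1→w0) is irreflexive, and the map sending every world to a single reflexive point • is a surjective bounded morphism (forth: every edge maps to (•,•); back: every world has a successor). So any modal formula valid on the 2-cycle is also valid on the reflexive point, which is not irreflexive.
So the class is not modally definable.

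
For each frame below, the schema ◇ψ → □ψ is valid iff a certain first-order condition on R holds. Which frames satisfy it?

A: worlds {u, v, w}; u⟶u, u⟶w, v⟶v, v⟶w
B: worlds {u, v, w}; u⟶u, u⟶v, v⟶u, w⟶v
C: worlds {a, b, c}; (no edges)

The schema corresponds to partial functionality: ∀x ∀y ∀z (Rxy ∧ Rxz → y = z).
A: fails — u sees both u and w.
B: fails — u sees both u and v.
C: condition met.

C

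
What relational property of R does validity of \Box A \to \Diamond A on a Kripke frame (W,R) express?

This is the D axiom.
It corresponds to seriality: \forall x \exists y Rxy.

seriality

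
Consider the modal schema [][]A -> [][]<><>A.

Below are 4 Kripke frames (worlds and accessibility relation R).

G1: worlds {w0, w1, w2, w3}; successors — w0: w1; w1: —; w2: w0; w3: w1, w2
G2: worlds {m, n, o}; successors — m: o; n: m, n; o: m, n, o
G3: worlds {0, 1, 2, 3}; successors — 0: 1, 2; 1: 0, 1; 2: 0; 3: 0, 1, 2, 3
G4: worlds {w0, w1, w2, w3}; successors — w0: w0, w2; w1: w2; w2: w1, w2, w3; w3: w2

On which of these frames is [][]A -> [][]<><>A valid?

G2, G3, G4

The schema corresponds to a generalized confluence (Geach) condition: forall x forall z (x R^2 z -> exists w (x R^2 w & z R^2 w)).
G1: fails — w2R²w1 but no w with w2R²w and w1R²w.
G2: satisfies the condition.
G3: satisfies the condition.
G4: satisfies the condition.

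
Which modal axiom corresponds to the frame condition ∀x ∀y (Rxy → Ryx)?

s → □◇s

A defining formula is s → □◇s (the B axiom).
Suppose s→□◇s is valid. Take Rxy and set V(s)={x}. Then s at x, so □◇s at x, so ◇s at y, so some z with Ryz has s; z=x, i.e. Ryx.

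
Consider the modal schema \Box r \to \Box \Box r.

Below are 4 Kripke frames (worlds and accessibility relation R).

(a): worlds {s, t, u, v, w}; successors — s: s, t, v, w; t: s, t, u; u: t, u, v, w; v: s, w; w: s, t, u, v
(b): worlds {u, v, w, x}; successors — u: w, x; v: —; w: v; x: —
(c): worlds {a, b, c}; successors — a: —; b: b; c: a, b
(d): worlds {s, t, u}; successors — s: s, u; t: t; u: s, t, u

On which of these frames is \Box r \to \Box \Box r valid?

(c)

Frame correspondent (Sahlqvist): \forall x \forall y \forall z (Rxy \wedge Ryz \to Rxz) — i.e. transitivity.
(a): fails — Ruv and Rvs but not Rus.
(b): fails — Ruw and Rwv but not Ruv.
(c): satisfies the condition.
(d): fails — Rsu and Rut but not Rst.
Valid on: (c).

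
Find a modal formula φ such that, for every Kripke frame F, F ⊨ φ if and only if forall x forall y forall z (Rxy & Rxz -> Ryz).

◇s → □◇s

This is the Euclidean property; the standard corresponding axiom is 5: ◇s → □◇s.
Suppose ◇s→□◇s is valid. Take Rxy, Rxz and set V(s)={y}. Then ◇s at x, so □◇s at x, so ◇s at z, so some w with Rzw has s; w=y, i.e. Rzy. By symmetry of the argument, Ryz.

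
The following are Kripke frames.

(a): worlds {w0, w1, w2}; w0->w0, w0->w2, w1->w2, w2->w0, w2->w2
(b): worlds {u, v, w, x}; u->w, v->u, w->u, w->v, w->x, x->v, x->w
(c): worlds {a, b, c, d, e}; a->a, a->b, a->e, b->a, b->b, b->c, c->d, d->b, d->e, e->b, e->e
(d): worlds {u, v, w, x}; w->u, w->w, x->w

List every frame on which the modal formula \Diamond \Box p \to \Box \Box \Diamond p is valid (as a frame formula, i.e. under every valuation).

(a)

Frame correspondent (Sahlqvist): \forall x \forall y \forall z ((xRy \wedge x R^2 z) \to \exists w (yRw \wedge zRw)) — i.e. a generalized confluence (Geach) condition.
(a): satisfies the condition.
(b): fails — uRw, uR²u but no t with wRt and uRt.
(c): fails — aRa, aR²c but no w with aRw and cRw.
(d): fails — wRu, wR²u but no t with uRt and uRt.
Valid on: (a).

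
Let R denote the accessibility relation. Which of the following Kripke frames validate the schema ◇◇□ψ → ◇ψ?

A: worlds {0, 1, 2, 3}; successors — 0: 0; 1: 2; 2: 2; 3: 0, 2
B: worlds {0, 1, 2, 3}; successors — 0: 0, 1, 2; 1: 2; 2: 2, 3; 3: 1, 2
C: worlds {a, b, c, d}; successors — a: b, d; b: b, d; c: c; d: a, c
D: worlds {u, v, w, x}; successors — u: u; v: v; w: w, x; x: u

A, B

Frame correspondent (Sahlqvist): ∀x ∀y (xR²y → ∃w (yRw ∧ xRw)) — i.e. a generalized confluence (Geach) condition.
A: condition met.
B: condition met.
C: fails — aR²c but no w with cRw and aRw.
D: fails — wR²u but no t with uRt and wRt.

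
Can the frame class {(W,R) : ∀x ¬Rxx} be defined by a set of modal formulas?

Modal frame validity is preserved under surjective bounded morphisms.
The 2-cycle (worlds 0,1 with 0→1→0) is irreflexive, and the map sending every world to a single reflexive point • is a surjective bounded morphism (forth: every edge maps to (•,•); back: every world has a successor). So any modal formula valid on the 2-cycle is also valid on the reflexive point, which is not irreflexive.
So the class is not modally definable.

Not modally definable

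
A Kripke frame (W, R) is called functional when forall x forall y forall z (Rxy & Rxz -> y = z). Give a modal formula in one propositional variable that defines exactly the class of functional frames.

A defining formula is ◇ψ → □ψ (the CD axiom).
Suppose ◇ψ→□ψ is valid. Take Rxy, Rxz and set V(ψ)={y}. Then ◇ψ at x, so □ψ at x, so ψ at z, i.e. z=y.

◇ψ → □ψ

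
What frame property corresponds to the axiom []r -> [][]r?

Suppose □r→□□r is valid. Take Rxy, Ryz and set V(r)={w : Rxw}. Then □r at x, so □□r at x, so □r at y, so r at z, i.e. Rxz.
The converse is a direct semantic check.
So the correspondent is transitivity.

transitivity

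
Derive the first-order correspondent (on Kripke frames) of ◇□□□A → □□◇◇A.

This is a Sahlqvist (Geach-type) schema ◇^1□^3A → □^2◇^2A.
First-order correspondent: ∀x ∀y ∀z ((xRy ∧ xR²z) → ∃w (yR³w ∧ zR²w)).

∀x ∀y ∀z ((xRy ∧ xR²z) → ∃w (yR³w ∧ zR²w))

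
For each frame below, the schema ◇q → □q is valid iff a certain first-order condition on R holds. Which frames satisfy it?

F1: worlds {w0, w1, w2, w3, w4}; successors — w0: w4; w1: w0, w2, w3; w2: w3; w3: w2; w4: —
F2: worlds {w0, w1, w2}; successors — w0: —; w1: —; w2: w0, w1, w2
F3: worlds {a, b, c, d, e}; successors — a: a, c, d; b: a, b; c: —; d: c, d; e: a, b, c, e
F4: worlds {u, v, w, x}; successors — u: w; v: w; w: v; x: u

F4

This is the axiom for partial functionality; its first-order frame correspondent is ∀x ∀y ∀z (Rxy ∧ Rxz → y = z).
F1: fails — w1 sees both w0 and w2.
F2: fails — w2 sees both w0 and w1.
F3: fails — a sees both a and c.
F4: condition met.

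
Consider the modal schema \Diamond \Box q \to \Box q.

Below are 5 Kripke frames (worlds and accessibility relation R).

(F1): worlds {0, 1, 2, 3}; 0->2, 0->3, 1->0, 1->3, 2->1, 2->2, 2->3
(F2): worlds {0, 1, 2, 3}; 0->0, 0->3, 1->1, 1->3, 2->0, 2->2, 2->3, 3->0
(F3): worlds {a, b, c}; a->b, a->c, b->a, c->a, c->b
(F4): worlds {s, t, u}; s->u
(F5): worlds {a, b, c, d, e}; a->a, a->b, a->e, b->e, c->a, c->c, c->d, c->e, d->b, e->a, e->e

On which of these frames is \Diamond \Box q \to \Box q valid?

The schema corresponds to the Euclidean property: \forall x \forall y \forall z (Rxy \wedge Rxz \to Ryz).
(F1): fails — R03 and R02 but not R32.
(F2): fails — R03 and R03 but not R33.
(F3): fails — Rab and Rab but not Rbb.
(F4): fails — Rsu and Rsu but not Ruu.
(F5): fails — Rab and Rab but not Rbb.
Valid on no frame.

none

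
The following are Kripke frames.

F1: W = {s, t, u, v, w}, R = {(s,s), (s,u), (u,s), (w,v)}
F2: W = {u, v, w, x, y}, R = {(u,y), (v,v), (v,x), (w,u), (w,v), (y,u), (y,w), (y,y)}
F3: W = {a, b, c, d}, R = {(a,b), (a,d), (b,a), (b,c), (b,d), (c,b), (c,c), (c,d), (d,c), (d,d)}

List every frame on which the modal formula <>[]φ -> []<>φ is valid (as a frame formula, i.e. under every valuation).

Frame correspondent (Sahlqvist): forall x forall y forall z (Rxy & Rxz -> exists w (Ryw & Rzw)) — i.e. convergence.
F1: fails — Rwv and Rwv but v and v have no common successor.
F2: fails — Rvv and Rvx but v and x have no common successor.
F3: holds.
Valid on: F3.

F3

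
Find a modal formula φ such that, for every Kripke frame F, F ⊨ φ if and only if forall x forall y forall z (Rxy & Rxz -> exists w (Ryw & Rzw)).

◇□s → □◇s

This is convergence; the standard corresponding axiom is .2: ◇□s → □◇s.
Suppose ◇□s→□◇s is valid. Take Rxy, Rxz and set V(s)={w : Ryw}. Then □s at y so ◇□s at x, so □◇s at x, so ◇s at z, giving w with Rzw and Ryw.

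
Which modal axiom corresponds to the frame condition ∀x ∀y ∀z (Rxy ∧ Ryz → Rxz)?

The condition is transitivity. The 4 schema □p → □□p defines it.
Suppose □p→□□p is valid. Take Rxy, Ryz and set V(p)={w : Rxw}. Then □p at x, so □□p at x, so □p at y, so p at z, i.e. Rxz.

□p → □□p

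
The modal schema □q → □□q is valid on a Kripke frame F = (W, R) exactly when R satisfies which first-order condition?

transitivity

Suppose □q→□□q is valid. Take Rxy, Ryz and set V(q)={w : Rxw}. Then □q at x, so □□q at x, so □q at y, so q at z, i.e. Rxz.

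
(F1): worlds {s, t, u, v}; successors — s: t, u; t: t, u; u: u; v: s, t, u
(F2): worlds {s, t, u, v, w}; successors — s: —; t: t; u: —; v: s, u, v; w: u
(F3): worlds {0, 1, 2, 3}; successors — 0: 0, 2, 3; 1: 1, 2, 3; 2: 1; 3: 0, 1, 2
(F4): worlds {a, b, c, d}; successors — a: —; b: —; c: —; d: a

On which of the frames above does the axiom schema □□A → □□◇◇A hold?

(F1), (F3), (F4)

This is the axiom for a generalized confluence (Geach) condition; its first-order frame correspondent is ∀x ∀z (xR²z → ∃w (xR²w ∧ zR²w)).
(F1): holds.
(F2): fails — vR²s but no w* with vR²w* and sR²w*.
(F3): holds.
(F4): holds.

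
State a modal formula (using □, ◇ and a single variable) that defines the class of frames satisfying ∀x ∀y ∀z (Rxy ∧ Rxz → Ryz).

◇r → □◇r

A defining formula is ◇r → □◇r (the 5 axiom).
Suppose ◇r→□◇r is valid. Take Rxy, Rxz and set V(r)={y}. Then ◇r at x, so □◇r at x, so ◇r at z, so some w with Rzw has r; w=y, i.e. Rzy. By symmetry of the argument, Ryz.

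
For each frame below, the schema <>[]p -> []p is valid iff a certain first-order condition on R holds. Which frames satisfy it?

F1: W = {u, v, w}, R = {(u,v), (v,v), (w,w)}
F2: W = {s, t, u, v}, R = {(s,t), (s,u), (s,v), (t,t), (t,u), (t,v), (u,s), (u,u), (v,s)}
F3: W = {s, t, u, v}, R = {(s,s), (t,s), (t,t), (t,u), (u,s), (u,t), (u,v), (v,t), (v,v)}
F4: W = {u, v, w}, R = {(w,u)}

Frame correspondent (Sahlqvist): forall x forall y forall z (Rxy & Rxz -> Ryz) — i.e. the Euclidean property.
F1: condition met.
F2: fails — Rsv and Rsv but not Rvv.
F3: fails — Rts and Rtt but not Rst.
F4: fails — Rwu and Rwu but not Ruu.
Valid on: F1.

F1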